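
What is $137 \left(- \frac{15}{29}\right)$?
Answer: $- \frac{2055}{29} \approx -70.862$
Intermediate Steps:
$137 \left(- \frac{15}{29}\right) = - \frac{2055}{29}$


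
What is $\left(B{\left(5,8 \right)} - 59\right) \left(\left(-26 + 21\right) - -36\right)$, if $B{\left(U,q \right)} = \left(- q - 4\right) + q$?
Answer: $-1953$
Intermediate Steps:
$B{\left(U,q \right)} = -4$ ($B{\left(U,q \right)} = \left(-4 - q\right) + q = -4$)
$\left(B{\left(5,8 \right)} - 59\right) \left(\left(-26 + 21\right) - -36\right) = \left(-4 - 59\right) \left(\left(-26 + 21\right) - -36\right) = - 63 \left(-5 + 36\right) = \left(-63\right) 31 = -1953$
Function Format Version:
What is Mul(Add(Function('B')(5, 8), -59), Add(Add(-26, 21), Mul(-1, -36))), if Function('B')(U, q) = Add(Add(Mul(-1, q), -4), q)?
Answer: -1953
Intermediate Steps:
Function('B')(U, q) = -4 (Function('B')(U, q) = Add(Add(-4, Mul(-1, q)), q) = -4)
Mul(Add(Function('B')(5, 8), -59), Add(Add(-26, 21), Mul(-1, -36))) = Mul(Add(-4, -59), Add(Add(-26, 21), Mul(-1, -36))) = Mul(-63, Add(-5, 36)) = Mul(-63, 31) = -1953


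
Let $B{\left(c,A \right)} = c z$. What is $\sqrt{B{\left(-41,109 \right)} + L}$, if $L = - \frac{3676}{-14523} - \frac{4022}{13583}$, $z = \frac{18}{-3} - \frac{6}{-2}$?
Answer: $\frac{\sqrt{7494864960381}}{246891} \approx 11.089$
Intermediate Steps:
$z = -3$ ($z = 18 \left(- \frac{1}{3}\right) - -3 = -6 + 3 = -3$)
$L = - \frac{180434}{4197147}$ ($L = \left(-3676\right) \left(- \frac{1}{14523}\right) - \frac{4022}{13583} = \frac{3676}{14523} - \frac{4022}{13583} = - \frac{180434}{4197147} \approx -0.04299$)
$B{\left(c,A \right)} = - 3 c$ ($B{\left(c,A \right)} = c \left(-3\right) = - 3 c$)
$\sqrt{B{\left(-41,109 \right)} + L} = \sqrt{\left(-3\right) \left(-41\right) - \frac{180434}{4197147}} = \sqrt{123 - \frac{180434}{4197147}} = \sqrt{\frac{516068647}{4197147}} = \frac{\sqrt{7494864960381}}{246891}$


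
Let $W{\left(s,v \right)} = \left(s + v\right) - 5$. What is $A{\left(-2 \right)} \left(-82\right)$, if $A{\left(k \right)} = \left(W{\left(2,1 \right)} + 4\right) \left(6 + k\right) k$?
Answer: $1312$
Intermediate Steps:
$W{\left(s,v \right)} = -5 + s + v$
$A{\left(k \right)} = k \left(12 + 2 k\right)$ ($A{\left(k \right)} = \left(\left(-5 + 2 + 1\right) + 4\right) \left(6 + k\right) k = \left(-2 + 4\right) \left(6 + k\right) k = 2 \left(6 + k\right) k = \left(12 + 2 k\right) k = k \left(12 + 2 k\right)$)
$A{\left(-2 \right)} \left(-82\right) = 2 \left(-2\right) \left(6 - 2\right) \left(-82\right) = 2 \left(-2\right) 4 \left(-82\right) = \left(-16\right) \left(-82\right) = 1312$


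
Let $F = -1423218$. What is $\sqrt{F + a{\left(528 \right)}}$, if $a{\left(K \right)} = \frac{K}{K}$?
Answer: $i \sqrt{1423217} \approx 1193.0 i$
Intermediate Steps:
$a{\left(K \right)} = 1$
$\sqrt{F + a{\left(528 \right)}} = \sqrt{-1423218 + 1} = \sqrt{-1423217} = i \sqrt{1423217}$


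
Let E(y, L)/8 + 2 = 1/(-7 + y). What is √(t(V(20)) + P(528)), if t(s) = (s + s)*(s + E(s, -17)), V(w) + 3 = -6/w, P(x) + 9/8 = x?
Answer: √2798150118/2060 ≈ 25.678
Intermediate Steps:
P(x) = -9/8 + x
V(w) = -3 - 6/w
E(y, L) = -16 + 8/(-7 + y)
t(s) = 2*s*(s + 8*(15 - 2*s)/(-7 + s)) (t(s) = (s + s)*(s + 8*(15 - 2*s)/(-7 + s)) = (2*s)*(s + 8*(15 - 2*s)/(-7 + s)) = 2*s*(s + 8*(15 - 2*s)/(-7 + s)))
√(t(V(20)) + P(528)) = √(2*(-3 - 6/20)*(120 + (-3 - 6/20)² - 23*(-3 - 6/20))/(-7 + (-3 - 6/20)) + (-9/8 + 528)) = √(2*(-3 - 6*1/20)*(120 + (-3 - 6*1/20)² - 23*(-3 - 6*1/20))/(-7 + (-3 - 6*1/20)) + 4215/8) = √(2*(-3 - 3/10)*(120 + (-3 - 3/10)² - 23*(-3 - 3/10))/(-7 + (-3 - 3/10)) + 4215/8) = √(2*(-33/10)*(120 + (-33/10)² - 23*(-33/10))/(-7 - 33/10) + 4215/8) = √(2*(-33/10)*(120 + 1089/100 + 759/10)/(-103/10) + 4215/8) = √(2*(-33/10)*(-10/103)*(20679/100) + 4215/8) = √(682407/5150 + 4215/8) = √(13583253/20600) = √2798150118/2060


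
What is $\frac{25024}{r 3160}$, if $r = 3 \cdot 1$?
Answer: $\frac{3128}{1185} \approx 2.6397$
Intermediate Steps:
$r = 3$
$\frac{25024}{r 3160} = \frac{25024}{3 \cdot 3160} = \frac{25024}{9480} = 25024 \cdot \frac{1}{9480} = \frac{3128}{1185}$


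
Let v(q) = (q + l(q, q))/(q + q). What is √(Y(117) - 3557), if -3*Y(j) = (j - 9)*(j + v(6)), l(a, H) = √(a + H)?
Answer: √(-7787 - 6*√3) ≈ 88.303*I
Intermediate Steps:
l(a, H) = √(H + a)
v(q) = (q + √2*√q)/(2*q) (v(q) = (q + √(q + q))/(q + q) = (q + √(2*q))/((2*q)) = (q + √2*√q)*(1/(2*q)) = (q + √2*√q)/(2*q))
Y(j) = -(-9 + j)*(½ + j + √3/6)/3 (Y(j) = -(j - 9)*(j + (½)*(6 + √2*√6)/6)/3 = -(-9 + j)*(j + (½)*(⅙)*(6 + 2*√3))/3 = -(-9 + j)*(j + (½ + √3/6))/3 = -(-9 + j)*(½ + j + √3/6)/3)
√(Y(117) - 3557) = √((3/2 + √3/2 - ⅓*117² + (17/6)*117 - 1/18*117*√3) - 3557) = √((3/2 + √3/2 - ⅓*13689 + 663/2 - 13*√3/2) - 3557) = √((3/2 + √3/2 - 4563 + 663/2 - 13*√3/2) - 3557) = √((-4230 - 6*√3) - 3557) = √(-7787 - 6*√3)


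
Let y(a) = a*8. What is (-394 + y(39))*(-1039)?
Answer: 85198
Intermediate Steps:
y(a) = 8*a
(-394 + y(39))*(-1039) = (-394 + 8*39)*(-1039) = (-394 + 312)*(-1039) = -82*(-1039) = 85198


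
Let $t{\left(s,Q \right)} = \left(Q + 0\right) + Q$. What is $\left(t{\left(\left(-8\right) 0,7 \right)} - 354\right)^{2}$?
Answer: $115600$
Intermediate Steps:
$t{\left(s,Q \right)} = 2 Q$ ($t{\left(s,Q \right)} = Q + Q = 2 Q$)
$\left(t{\left(\left(-8\right) 0,7 \right)} - 354\right)^{2} = \left(2 \cdot 7 - 354\right)^{2} = \left(14 - 354\right)^{2} = \left(-340\right)^{2} = 115600$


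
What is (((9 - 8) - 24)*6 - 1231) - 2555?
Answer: -3924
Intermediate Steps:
(((9 - 8) - 24)*6 - 1231) - 2555 = ((1 - 24)*6 - 1231) - 2555 = (-23*6 - 1231) - 2555 = (-138 - 1231) - 2555 = -1369 - 2555 = -3924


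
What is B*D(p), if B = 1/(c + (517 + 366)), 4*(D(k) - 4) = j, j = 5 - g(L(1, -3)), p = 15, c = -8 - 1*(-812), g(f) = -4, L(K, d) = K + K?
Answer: 25/6748 ≈ 0.0037048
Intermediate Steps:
L(K, d) = 2*K
c = 804 (c = -8 + 812 = 804)
j = 9 (j = 5 - 1*(-4) = 5 + 4 = 9)
D(k) = 25/4 (D(k) = 4 + (¼)*9 = 4 + 9/4 = 25/4)
B = 1/1687 (B = 1/(804 + (517 + 366)) = 1/(804 + 883) = 1/1687 ≈ 0.00059277)
B*D(p) = (1/1687)*(25/4) = 25/6748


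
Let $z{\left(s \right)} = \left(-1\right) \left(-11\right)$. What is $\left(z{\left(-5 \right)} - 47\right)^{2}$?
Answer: $1296$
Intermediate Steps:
$z{\left(s \right)} = 11$
$\left(z{\left(-5 \right)} - 47\right)^{2} = \left(11 - 47\right)^{2} = \left(-36\right)^{2} = 1296$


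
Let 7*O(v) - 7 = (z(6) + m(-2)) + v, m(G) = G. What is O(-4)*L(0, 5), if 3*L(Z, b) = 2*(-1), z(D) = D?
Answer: -2/3 ≈ -0.66667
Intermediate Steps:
L(Z, b) = -2/3 (L(Z, b) = (2*(-1))/3 = (1/3)*(-2) = -2/3)
O(v) = 11/7 + v/7 (O(v) = 1 + ((6 - 2) + v)/7 = 1 + (4 + v)/7 = 1 + (4/7 + v/7) = 11/7 + v/7)
O(-4)*L(0, 5) = (11/7 + (1/7)*(-4))*(-2/3) = (11/7 - 4/7)*(-2/3) = 1*(-2/3) = -2/3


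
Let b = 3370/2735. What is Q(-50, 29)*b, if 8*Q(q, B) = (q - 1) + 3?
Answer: -4044/547 ≈ -7.3931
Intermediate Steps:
b = 674/547 (b = 3370*(1/2735) = 674/547 ≈ 1.2322)
Q(q, B) = ¼ + q/8 (Q(q, B) = ((q - 1) + 3)/8 = ((-1 + q) + 3)/8 = (2 + q)/8 = ¼ + q/8)
Q(-50, 29)*b = (¼ + (⅛)*(-50))*(674/547) = (¼ - 25/4)*(674/547) = -6*674/547 = -4044/547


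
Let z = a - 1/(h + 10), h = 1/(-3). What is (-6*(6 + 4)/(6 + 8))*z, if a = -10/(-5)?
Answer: -1650/203 ≈ -8.1281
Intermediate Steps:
h = -⅓ (h = 1*(-⅓) = -⅓ ≈ -0.33333)
a = 2 (a = -10*(-⅕) = 2)
z = 55/29 (z = 2 - 1/(-⅓ + 10) = 2 - 1/29/3 = 2 - 1*3/29 = 2 - 3/29 = 55/29 ≈ 1.8966)
(-6*(6 + 4)/(6 + 8))*z = -6*(6 + 4)/(6 + 8)*(55/29) = -60/14*(55/29) = -6*5/7*(55/29) = -30/7*55/29 = -1650/203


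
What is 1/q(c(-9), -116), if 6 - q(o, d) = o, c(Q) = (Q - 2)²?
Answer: -1/115 ≈ -0.0086956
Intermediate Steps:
c(Q) = (-2 + Q)²
q(o, d) = 6 - o
1/q(c(-9), -116) = 1/(6 - (-2 - 9)²) = 1/(6 - 1*(-11)²) = 1/(6 - 1*121) = 1/(6 - 121) = 1/(-115) = -1/115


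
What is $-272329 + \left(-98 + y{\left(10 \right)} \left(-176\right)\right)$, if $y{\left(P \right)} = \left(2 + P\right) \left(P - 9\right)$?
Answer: $-274539$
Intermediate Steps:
$y{\left(P \right)} = \left(-9 + P\right) \left(2 + P\right)$ ($y{\left(P \right)} = \left(2 + P\right) \left(-9 + P\right) = \left(-9 + P\right) \left(2 + P\right)$)
$-272329 + \left(-98 + y{\left(10 \right)} \left(-176\right)\right) = -272329 + \left(-98 + \left(-18 + 10^{2} - 70\right) \left(-176\right)\right) = -272329 + \left(-98 + \left(-18 + 100 - 70\right) \left(-176\right)\right) = -272329 + \left(-98 + 12 \left(-176\right)\right) = -272329 - 2210 = -274539$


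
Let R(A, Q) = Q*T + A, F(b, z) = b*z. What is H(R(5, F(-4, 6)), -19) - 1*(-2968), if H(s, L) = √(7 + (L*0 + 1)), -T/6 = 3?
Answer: 2968 + 2*√2 ≈ 2970.8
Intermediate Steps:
T = -18 (T = -6*3 = -18)
R(A, Q) = A - 18*Q (R(A, Q) = Q*(-18) + A = -18*Q + A = A - 18*Q)
H(s, L) = 2*√2 (H(s, L) = √(7 + (0 + 1)) = √(7 + 1) = √8 = 2*√2)
H(R(5, F(-4, 6)), -19) - 1*(-2968) = 2*√2 - 1*(-2968) = 2*√2 + 2968 = 2968 + 2*√2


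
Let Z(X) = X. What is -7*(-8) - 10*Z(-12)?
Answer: 176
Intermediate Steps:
-7*(-8) - 10*Z(-12) = -7*(-8) - 10*(-12) = 56 + 120 = 176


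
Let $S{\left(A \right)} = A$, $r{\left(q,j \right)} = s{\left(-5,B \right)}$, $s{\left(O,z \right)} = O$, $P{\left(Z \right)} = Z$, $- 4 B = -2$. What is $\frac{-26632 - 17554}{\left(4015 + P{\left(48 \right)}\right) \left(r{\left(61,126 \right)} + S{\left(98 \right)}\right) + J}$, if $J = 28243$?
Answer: $- \frac{22093}{203051} \approx -0.10881$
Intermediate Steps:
$B = \frac{1}{2}$ ($B = \left(- \frac{1}{4}\right) \left(-2\right) = \frac{1}{2} \approx 0.5$)
$r{\left(q,j \right)} = -5$
$\frac{-26632 - 17554}{\left(4015 + P{\left(48 \right)}\right) \left(r{\left(61,126 \right)} + S{\left(98 \right)}\right) + J} = \frac{-26632 - 17554}{\left(4015 + 48\right) \left(-5 + 98\right) + 28243} = - \frac{44186}{4063 \cdot 93 + 28243} = - \frac{44186}{377859 + 28243} = - \frac{44186}{406102} = \left(-44186\right) \frac{1}{406102} = - \frac{22093}{203051}$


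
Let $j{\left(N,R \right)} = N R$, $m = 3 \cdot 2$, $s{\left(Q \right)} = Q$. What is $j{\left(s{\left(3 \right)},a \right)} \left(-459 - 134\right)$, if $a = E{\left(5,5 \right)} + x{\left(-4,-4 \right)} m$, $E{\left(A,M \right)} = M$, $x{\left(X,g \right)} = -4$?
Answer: $33801$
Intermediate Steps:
$m = 6$
$a = -19$ ($a = 5 - 24 = -19$)
$j{\left(s{\left(3 \right)},a \right)} \left(-459 - 134\right) = 3 \left(-19\right) \left(-459 - 134\right) = \left(-57\right) \left(-593\right) = 33801$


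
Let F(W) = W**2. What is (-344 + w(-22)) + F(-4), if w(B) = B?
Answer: -350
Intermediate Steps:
(-344 + w(-22)) + F(-4) = (-344 - 22) + (-4)**2 = -366 + 16 = -350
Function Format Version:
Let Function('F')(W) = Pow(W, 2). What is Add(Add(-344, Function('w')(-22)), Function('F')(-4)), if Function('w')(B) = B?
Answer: -350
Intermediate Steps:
Add(Add(-344, Function('w')(-22)), Function('F')(-4)) = Add(Add(-344, -22), Pow(-4, 2)) = Add(-366, 16) = -350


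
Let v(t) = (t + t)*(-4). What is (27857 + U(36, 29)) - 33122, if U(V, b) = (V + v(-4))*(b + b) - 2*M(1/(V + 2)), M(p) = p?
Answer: -25100/19 ≈ -1321.1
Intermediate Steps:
v(t) = -8*t (v(t) = (2*t)*(-4) = -8*t)
U(V, b) = -2/(2 + V) + 2*b*(32 + V) (U(V, b) = (V - 8*(-4))*(b + b) - 2/(V + 2) = (V + 32)*(2*b) - 2/(2 + V) = (32 + V)*(2*b) - 2/(2 + V) = 2*b*(32 + V) - 2/(2 + V) = -2/(2 + V) + 2*b*(32 + V))
(27857 + U(36, 29)) - 33122 = (27857 + 2*(-1 + 29*(2 + 36)*(32 + 36))/(2 + 36)) - 33122 = (27857 + 2*(-1 + 29*38*68)/38) - 33122 = (27857 + 2*(1/38)*(-1 + 74936)) - 33122 = (27857 + 2*(1/38)*74935) - 33122 = (27857 + 74935/19) - 33122 = 604218/19 - 33122 = -25100/19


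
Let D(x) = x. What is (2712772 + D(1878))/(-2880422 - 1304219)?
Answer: -2714650/4184641 ≈ -0.64872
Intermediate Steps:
(2712772 + D(1878))/(-2880422 - 1304219) = (2712772 + 1878)/(-2880422 - 1304219) = 2714650/(-4184641) = 2714650*(-1/4184641) = -2714650/4184641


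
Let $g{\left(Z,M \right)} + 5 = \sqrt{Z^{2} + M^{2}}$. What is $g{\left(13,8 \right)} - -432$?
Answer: $427 + \sqrt{233} \approx 442.26$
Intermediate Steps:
$g{\left(Z,M \right)} = -5 + \sqrt{M^{2} + Z^{2}}$ ($g{\left(Z,M \right)} = -5 + \sqrt{Z^{2} + M^{2}} = -5 + \sqrt{M^{2} + Z^{2}}$)
$g{\left(13,8 \right)} - -432 = \left(-5 + \sqrt{8^{2} + 13^{2}}\right) - -432 = \left(-5 + \sqrt{64 + 169}\right) + 432 = \left(-5 + \sqrt{233}\right) + 432 = 427 + \sqrt{233}$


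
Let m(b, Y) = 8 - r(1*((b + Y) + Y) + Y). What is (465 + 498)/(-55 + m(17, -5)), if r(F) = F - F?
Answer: -963/47 ≈ -20.489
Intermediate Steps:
r(F) = 0
m(b, Y) = 8 (m(b, Y) = 8 - 1*0 = 8 + 0 = 8)
(465 + 498)/(-55 + m(17, -5)) = (465 + 498)/(-55 + 8) = 963/(-47) = 963*(-1/47) = -963/47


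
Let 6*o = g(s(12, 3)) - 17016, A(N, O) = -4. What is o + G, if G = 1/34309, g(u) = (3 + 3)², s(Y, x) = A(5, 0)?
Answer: -97094469/34309 ≈ -2830.0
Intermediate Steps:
s(Y, x) = -4
g(u) = 36 (g(u) = 6² = 36)
o = -2830 (o = (36 - 17016)/6 = (⅙)*(-16980) = -2830)
G = 1/34309 ≈ 2.9147e-5
o + G = -2830 + 1/34309 = -97094469/34309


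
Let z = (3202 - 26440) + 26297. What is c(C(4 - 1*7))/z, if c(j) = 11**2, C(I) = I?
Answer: 121/3059 ≈ 0.039555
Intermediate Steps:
c(j) = 121
z = 3059 (z = -23238 + 26297 = 3059)
c(C(4 - 1*7))/z = 121/3059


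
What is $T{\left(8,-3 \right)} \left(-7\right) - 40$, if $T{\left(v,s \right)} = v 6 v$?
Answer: $-2728$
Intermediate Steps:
$T{\left(v,s \right)} = 6 v^{2}$ ($T{\left(v,s \right)} = 6 v v = 6 v^{2}$)
$T{\left(8,-3 \right)} \left(-7\right) - 40 = 6 \cdot 8^{2} \left(-7\right) - 40 = 6 \cdot 64 \left(-7\right) - 40 = 384 \left(-7\right) - 40 = -2688 - 40 = -2728$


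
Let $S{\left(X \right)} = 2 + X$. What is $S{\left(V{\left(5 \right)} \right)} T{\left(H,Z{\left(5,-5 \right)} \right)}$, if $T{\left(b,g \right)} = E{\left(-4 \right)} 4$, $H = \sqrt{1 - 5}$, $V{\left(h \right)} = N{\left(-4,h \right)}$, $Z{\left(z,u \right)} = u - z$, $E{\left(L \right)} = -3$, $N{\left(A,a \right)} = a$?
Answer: $-84$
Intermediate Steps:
$V{\left(h \right)} = h$
$H = 2 i$ ($H = \sqrt{-4} = 2 i \approx 2.0 i$)
$T{\left(b,g \right)} = -12$ ($T{\left(b,g \right)} = \left(-3\right) 4 = -12$)
$S{\left(V{\left(5 \right)} \right)} T{\left(H,Z{\left(5,-5 \right)} \right)} = \left(2 + 5\right) \left(-12\right) = 7 \left(-12\right) = -84$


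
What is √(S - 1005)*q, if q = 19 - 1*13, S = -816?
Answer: 6*I*√1821 ≈ 256.04*I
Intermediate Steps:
q = 6 (q = 19 - 13 = 6)
√(S - 1005)*q = √(-816 - 1005)*6 = √(-1821)*6 = (I*√1821)*6 = 6*I*√1821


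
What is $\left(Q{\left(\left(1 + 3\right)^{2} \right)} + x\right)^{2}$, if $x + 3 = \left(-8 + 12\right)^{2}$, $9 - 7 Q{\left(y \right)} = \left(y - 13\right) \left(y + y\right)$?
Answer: $\frac{16}{49} \approx 0.32653$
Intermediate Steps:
$Q{\left(y \right)} = \frac{9}{7} - \frac{2 y \left(-13 + y\right)}{7}$ ($Q{\left(y \right)} = \frac{9}{7} - \frac{\left(y - 13\right) \left(y + y\right)}{7} = \frac{9}{7} - \frac{\left(-13 + y\right) 2 y}{7} = \frac{9}{7} - \frac{2 y \left(-13 + y\right)}{7}$)
$x = 13$ ($x = -3 + \left(-8 + 12\right)^{2} = -3 + 4^{2} = -3 + 16 = 13$)
$\left(Q{\left(\left(1 + 3\right)^{2} \right)} + x\right)^{2} = \left(\left(\frac{9}{7} - \frac{2 \left(\left(1 + 3\right)^{2}\right)^{2}}{7} + \frac{26 \left(1 + 3\right)^{2}}{7}\right) + 13\right)^{2} = \left(\left(\frac{9}{7} - \frac{2 \left(4^{2}\right)^{2}}{7} + \frac{26 \cdot 4^{2}}{7}\right) + 13\right)^{2} = \left(\left(\frac{9}{7} - \frac{2 \cdot 16^{2}}{7} + \frac{26}{7} \cdot 16\right) + 13\right)^{2} = \left(\left(\frac{9}{7} - \frac{512}{7} + \frac{416}{7}\right) + 13\right)^{2} = \left(- \frac{87}{7} + 13\right)^{2} = \left(\frac{4}{7}\right)^{2} = \frac{16}{49}$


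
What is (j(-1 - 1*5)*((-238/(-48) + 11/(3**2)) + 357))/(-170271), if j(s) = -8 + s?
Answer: 183043/6129756 ≈ 0.029861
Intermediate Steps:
(j(-1 - 1*5)*((-238/(-48) + 11/(3**2)) + 357))/(-170271) = ((-8 + (-1 - 1*5))*((-238/(-48) + 11/(3**2)) + 357))/(-170271) = ((-8 + (-1 - 5))*((-238*(-1/48) + 11/9) + 357))*(-1/170271) = ((-8 - 6)*((119/24 + 11*(1/9)) + 357))*(-1/170271) = -14*((119/24 + 11/9) + 357)*(-1/170271) = -14*(445/72 + 357)*(-1/170271) = -14*26149/72*(-1/170271) = -183043/36*(-1/170271) = 183043/6129756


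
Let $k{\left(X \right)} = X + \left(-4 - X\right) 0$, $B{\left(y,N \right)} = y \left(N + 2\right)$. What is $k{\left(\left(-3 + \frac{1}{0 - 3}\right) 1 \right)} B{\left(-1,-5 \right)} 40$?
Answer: $-400$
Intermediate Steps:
$B{\left(y,N \right)} = y \left(2 + N\right)$
$k{\left(X \right)} = X$ ($k{\left(X \right)} = X + 0 = X$)
$k{\left(\left(-3 + \frac{1}{0 - 3}\right) 1 \right)} B{\left(-1,-5 \right)} 40 = \left(-3 + \frac{1}{0 - 3}\right) 1 \left(- (2 - 5)\right) 40 = \left(-3 + \frac{1}{-3}\right) 1 \left(\left(-1\right) \left(-3\right)\right) 40 = \left(-3 - \frac{1}{3}\right) 1 \cdot 3 \cdot 40 = \left(- \frac{10}{3}\right) 1 \cdot 3 \cdot 40 = \left(- \frac{10}{3}\right) 3 \cdot 40 = \left(-10\right) 40 = -400$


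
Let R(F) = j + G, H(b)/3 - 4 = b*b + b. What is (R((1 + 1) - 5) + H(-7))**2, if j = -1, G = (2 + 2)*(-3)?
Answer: 15625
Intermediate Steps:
G = -12 (G = 4*(-3) = -12)
H(b) = 12 + 3*b + 3*b**2 (H(b) = 12 + 3*(b*b + b) = 12 + 3*(b**2 + b) = 12 + 3*(b + b**2) = 12 + (3*b + 3*b**2) = 12 + 3*b + 3*b**2)
R(F) = -13 (R(F) = -1 - 12 = -13)
(R((1 + 1) - 5) + H(-7))**2 = (-13 + (12 + 3*(-7) + 3*(-7)**2))**2 = (-13 + (12 - 21 + 3*49))**2 = (-13 + (12 - 21 + 147))**2 = (-13 + 138)**2 = 125**2 = 15625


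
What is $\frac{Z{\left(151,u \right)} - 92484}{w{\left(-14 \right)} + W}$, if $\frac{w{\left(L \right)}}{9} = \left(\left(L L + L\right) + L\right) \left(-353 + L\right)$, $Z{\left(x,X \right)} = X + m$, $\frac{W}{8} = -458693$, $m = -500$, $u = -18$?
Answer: $\frac{46501}{2112224} \approx 0.022015$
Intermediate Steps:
$W = -3669544$ ($W = 8 \left(-458693\right) = -3669544$)
$Z{\left(x,X \right)} = -500 + X$ ($Z{\left(x,X \right)} = X - 500 = -500 + X$)
$w{\left(L \right)} = 9 \left(-353 + L\right) \left(L^{2} + 2 L\right)$ ($w{\left(L \right)} = 9 \left(\left(L L + L\right) + L\right) \left(-353 + L\right) = 9 \left(\left(L^{2} + L\right) + L\right) \left(-353 + L\right) = 9 \left(\left(L + L^{2}\right) + L\right) \left(-353 + L\right) = 9 \left(L^{2} + 2 L\right) \left(-353 + L\right) = 9 \left(-353 + L\right) \left(L^{2} + 2 L\right)$)
$\frac{Z{\left(151,u \right)} - 92484}{w{\left(-14 \right)} + W} = \frac{\left(-500 - 18\right) - 92484}{9 \left(-14\right) \left(-706 + \left(-14\right)^{2} - -4914\right) - 3669544} = \frac{-518 - 92484}{9 \left(-14\right) \left(-706 + 196 + 4914\right) - 3669544} = - \frac{93002}{9 \left(-14\right) 4404 - 3669544} = - \frac{93002}{-554904 - 3669544} = - \frac{93002}{-4224448} = \left(-93002\right) \left(- \frac{1}{4224448}\right) = \frac{46501}{2112224}$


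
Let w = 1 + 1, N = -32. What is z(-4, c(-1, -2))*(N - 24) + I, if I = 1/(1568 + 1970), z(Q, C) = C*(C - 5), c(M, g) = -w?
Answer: -2773791/3538 ≈ -784.00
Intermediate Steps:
w = 2
c(M, g) = -2 (c(M, g) = -1*2 = -2)
z(Q, C) = C*(-5 + C)
I = 1/3538 ≈ 0.00028265
z(-4, c(-1, -2))*(N - 24) + I = (-2*(-5 - 2))*(-32 - 24) + 1/3538 = -2*(-7)*(-56) + 1/3538 = 14*(-56) + 1/3538 = -784 + 1/3538 = -2773791/3538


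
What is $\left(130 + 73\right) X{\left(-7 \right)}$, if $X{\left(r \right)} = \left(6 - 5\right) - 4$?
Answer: $-609$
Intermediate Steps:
$X{\left(r \right)} = -3$ ($X{\left(r \right)} = 1 - 4 = -3$)
$\left(130 + 73\right) X{\left(-7 \right)} = \left(130 + 73\right) \left(-3\right) = 203 \left(-3\right) = -609$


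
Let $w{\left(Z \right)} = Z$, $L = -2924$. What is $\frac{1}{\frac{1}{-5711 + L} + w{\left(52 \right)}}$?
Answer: $\frac{8635}{449019} \approx 0.019231$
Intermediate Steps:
$\frac{1}{\frac{1}{-5711 + L} + w{\left(52 \right)}} = \frac{1}{\frac{1}{-5711 - 2924} + 52} = \frac{1}{\frac{1}{-8635} + 52} = \frac{1}{- \frac{1}{8635} + 52} = \frac{1}{\frac{449019}{8635}} = \frac{8635}{449019}$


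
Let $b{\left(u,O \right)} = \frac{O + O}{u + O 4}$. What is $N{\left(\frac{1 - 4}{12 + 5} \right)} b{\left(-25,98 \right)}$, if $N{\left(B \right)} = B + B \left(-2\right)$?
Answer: $\frac{588}{6239} \approx 0.094246$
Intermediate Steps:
$b{\left(u,O \right)} = \frac{2 O}{u + 4 O}$
$N{\left(B \right)} = - B$ ($N{\left(B \right)} = B - 2 B = - B$)
$N{\left(\frac{1 - 4}{12 + 5} \right)} b{\left(-25,98 \right)} = - \frac{1 - 4}{12 + 5} \cdot 2 \cdot 98 \frac{1}{-25 + 4 \cdot 98} = - \frac{-3}{17} \cdot 2 \cdot 98 \frac{1}{-25 + 392} = - \frac{-3}{17} \cdot 2 \cdot 98 \cdot \frac{1}{367} = \left(-1\right) \left(- \frac{3}{17}\right) 2 \cdot 98 \cdot \frac{1}{367} = \frac{3}{17} \cdot \frac{196}{367} = \frac{588}{6239}$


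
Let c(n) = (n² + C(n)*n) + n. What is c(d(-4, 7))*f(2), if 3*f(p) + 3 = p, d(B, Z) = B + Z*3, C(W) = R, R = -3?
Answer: -85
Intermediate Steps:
C(W) = -3
d(B, Z) = B + 3*Z
f(p) = -1 + p/3
c(n) = n² - 2*n (c(n) = (n² - 3*n) + n = n² - 2*n)
c(d(-4, 7))*f(2) = ((-4 + 3*7)*(-2 + (-4 + 3*7)))*(-1 + (⅓)*2) = ((-4 + 21)*(-2 + (-4 + 21)))*(-1 + ⅔) = (17*(-2 + 17))*(-⅓) = (17*15)*(-⅓) = 255*(-⅓) = -85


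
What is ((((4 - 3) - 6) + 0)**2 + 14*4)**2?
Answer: 6561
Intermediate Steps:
((((4 - 3) - 6) + 0)**2 + 14*4)**2 = (((1 - 6) + 0)**2 + 56)**2 = ((-5 + 0)**2 + 56)**2 = ((-5)**2 + 56)**2 = (25 + 56)**2 = 81**2 = 6561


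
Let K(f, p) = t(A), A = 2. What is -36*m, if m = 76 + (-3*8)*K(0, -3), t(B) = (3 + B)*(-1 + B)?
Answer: 1584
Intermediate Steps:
t(B) = (-1 + B)*(3 + B)
K(f, p) = 5 (K(f, p) = -3 + 2² + 2*2 = -3 + 4 + 4 = 5)
m = -44 (m = 76 - 3*8*5 = 76 - 24*5 = 76 - 120 = -44)
-36*m = -36*(-44) = 1584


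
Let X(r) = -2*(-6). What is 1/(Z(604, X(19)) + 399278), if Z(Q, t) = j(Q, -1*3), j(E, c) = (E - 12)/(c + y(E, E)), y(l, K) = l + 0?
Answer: 601/239966670 ≈ 2.5045e-6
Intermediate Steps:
X(r) = 12
y(l, K) = l
j(E, c) = (-12 + E)/(E + c) (j(E, c) = (E - 12)/(c + E) = (-12 + E)/(E + c))
Z(Q, t) = (-12 + Q)/(-3 + Q) (Z(Q, t) = (-12 + Q)/(Q - 1*3) = (-12 + Q)/(Q - 3) = (-12 + Q)/(-3 + Q))
1/(Z(604, X(19)) + 399278) = 1/((-12 + 604)/(-3 + 604) + 399278) = 1/(592/601 + 399278) = 1/(239966670/601) = 601/239966670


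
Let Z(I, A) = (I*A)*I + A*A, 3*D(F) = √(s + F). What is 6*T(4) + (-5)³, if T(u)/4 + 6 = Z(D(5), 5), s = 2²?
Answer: 451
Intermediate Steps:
s = 4
D(F) = √(4 + F)/3
Z(I, A) = A² + A*I² (Z(I, A) = (A*I)*I + A² = A*I² + A² = A² + A*I²)
T(u) = 96 (T(u) = -24 + 4*(5*(5 + (√(4 + 5)/3)²)) = -24 + 4*(5*(5 + (√9/3)²)) = -24 + 4*(5*(5 + ((⅓)*3)²)) = -24 + 4*(5*(5 + 1²)) = -24 + 4*(5*(5 + 1)) = -24 + 4*(5*6) = -24 + 4*30 = -24 + 120 = 96)
6*T(4) + (-5)³ = 6*96 + (-5)³ = 576 - 125 = 451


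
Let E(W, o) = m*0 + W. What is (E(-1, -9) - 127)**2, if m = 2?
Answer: 16384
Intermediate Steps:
E(W, o) = W (E(W, o) = 2*0 + W = 0 + W = W)
(E(-1, -9) - 127)**2 = (-1 - 127)**2 = (-128)**2 = 16384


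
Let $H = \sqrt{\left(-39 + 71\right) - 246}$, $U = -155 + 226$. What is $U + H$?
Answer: $71 + i \sqrt{214} \approx 71.0 + 14.629 i$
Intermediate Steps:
$U = 71$
$H = i \sqrt{214}$ ($H = \sqrt{32 - 246} = \sqrt{-214} = i \sqrt{214} \approx 14.629 i$)
$U + H = 71 + i \sqrt{214}$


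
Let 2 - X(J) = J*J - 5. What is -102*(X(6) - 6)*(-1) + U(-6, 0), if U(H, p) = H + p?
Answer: -3576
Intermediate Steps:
X(J) = 7 - J² (X(J) = 2 - (J*J - 5) = 2 - (J² - 5) = 2 - (-5 + J²) = 2 + (5 - J²) = 7 - J²)
-102*(X(6) - 6)*(-1) + U(-6, 0) = -102*((7 - 1*6²) - 6)*(-1) + (-6 + 0) = -102*((7 - 1*36) - 6)*(-1) - 6 = -102*((7 - 36) - 6)*(-1) - 6 = -102*(-29 - 6)*(-1) - 6 = -(-3570)*(-1) - 6 = -102*35 - 6 = -3570 - 6 = -3576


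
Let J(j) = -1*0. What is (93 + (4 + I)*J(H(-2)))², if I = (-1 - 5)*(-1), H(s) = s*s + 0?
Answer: 8649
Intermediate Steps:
H(s) = s² (H(s) = s² + 0 = s²)
I = 6 (I = -6*(-1) = 6)
J(j) = 0
(93 + (4 + I)*J(H(-2)))² = (93 + (4 + 6)*0)² = (93 + 10*0)² = (93 + 0)² = 93² = 8649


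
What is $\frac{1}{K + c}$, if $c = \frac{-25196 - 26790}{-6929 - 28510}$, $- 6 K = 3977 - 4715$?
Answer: $\frac{35439}{4410983} \approx 0.0080343$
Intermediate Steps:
$K = 123$ ($K = - \frac{3977 - 4715}{6} = \left(- \frac{1}{6}\right) \left(-738\right) = 123$)
$c = \frac{51986}{35439}$ ($c = - \frac{51986}{-35439} = \left(-51986\right) \left(- \frac{1}{35439}\right) = \frac{51986}{35439} \approx 1.4669$)
$\frac{1}{K + c} = \frac{1}{123 + \frac{51986}{35439}} = \frac{1}{\frac{4410983}{35439}} = \frac{35439}{4410983}$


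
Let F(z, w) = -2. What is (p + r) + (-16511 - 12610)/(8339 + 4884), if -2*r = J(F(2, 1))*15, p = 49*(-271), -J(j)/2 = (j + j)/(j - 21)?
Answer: -4038405394/304129 ≈ -13279.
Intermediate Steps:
J(j) = -4*j/(-21 + j) (J(j) = -2*(j + j)/(j - 21) = -2*2*j/(-21 + j) = -4*j/(-21 + j))
p = -13279
r = 60/23 (r = -(-4*(-2)/(-21 - 2))*15/2 = -(-4*(-2)/(-23))*15/2 = -(-4*(-2)*(-1/23))*15/2 = -(-4)*15/23 = -1/2*(-120/23) = 60/23 ≈ 2.6087)
(p + r) + (-16511 - 12610)/(8339 + 4884) = (-13279 + 60/23) + (-16511 - 12610)/(8339 + 4884) = -305357/23 - 29121/13223 = -4038405394/304129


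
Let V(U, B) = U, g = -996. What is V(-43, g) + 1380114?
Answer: 1380071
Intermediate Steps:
V(-43, g) + 1380114 = -43 + 1380114 = 1380071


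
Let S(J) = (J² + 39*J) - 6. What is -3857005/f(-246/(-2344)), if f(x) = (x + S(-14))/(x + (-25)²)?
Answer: 2825730574115/417109 ≈ 6.7746e+6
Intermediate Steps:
S(J) = -6 + J² + 39*J
f(x) = (-356 + x)/(625 + x) (f(x) = (x + (-6 + (-14)² + 39*(-14)))/(x + (-25)²) = (x + (-6 + 196 - 546))/(x + 625) = (x - 356)/(625 + x) = (-356 + x)/(625 + x))
-3857005/f(-246/(-2344)) = -3857005*(625 - 246/(-2344))/(-356 - 246/(-2344)) = -3857005*(625 - 246*(-1/2344))/(-356 - 246*(-1/2344)) = -3857005*(625 + 123/1172)/(-356 + 123/1172) = -3857005/(-417109/1172/(732623/1172)) = -3857005/((1172/732623)*(-417109/1172)) = -3857005/(-417109/732623) = -3857005*(-732623/417109) = 2825730574115/417109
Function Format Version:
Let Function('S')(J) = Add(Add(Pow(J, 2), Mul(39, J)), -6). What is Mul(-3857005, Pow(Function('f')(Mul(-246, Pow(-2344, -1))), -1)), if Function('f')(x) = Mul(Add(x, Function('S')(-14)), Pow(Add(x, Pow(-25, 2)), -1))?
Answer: Rational(2825730574115, 417109) ≈ 6.7746e+6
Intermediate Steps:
Function('S')(J) = Add(-6, Pow(J, 2), Mul(39, J))
Function('f')(x) = Mul(Pow(Add(625, x), -1), Add(-356, x)) (Function('f')(x) = Mul(Add(x, Add(-6, Pow(-14, 2), Mul(39, -14))), Pow(Add(x, Pow(-25, 2)), -1)) = Mul(Add(x, Add(-6, 196, -546)), Pow(Add(x, 625), -1)) = Mul(Add(x, -356), Pow(Add(625, x), -1)) = Mul(Add(-356, x), Pow(Add(625, x), -1)) = Mul(Pow(Add(625, x), -1), Add(-356, x)))
Mul(-3857005, Pow(Function('f')(Mul(-246, Pow(-2344, -1))), -1)) = Mul(-3857005, Pow(Mul(Pow(Add(625, Mul(-246, Pow(-2344, -1))), -1), Add(-356, Mul(-246, Pow(-2344, -1)))), -1)) = Mul(-3857005, Pow(Mul(Pow(Add(625, Mul(-246, Rational(-1, 2344))), -1), Add(-356, Mul(-246, Rational(-1, 2344)))), -1)) = Mul(-3857005, Pow(Mul(Pow(Add(625, Rational(123, 1172)), -1), Add(-356, Rational(123, 1172))), -1)) = Mul(-3857005, Pow(Mul(Pow(Rational(732623, 1172), -1), Rational(-417109, 1172)), -1)) = Mul(-3857005, Pow(Mul(Rational(1172, 732623), Rational(-417109, 1172)), -1)) = Mul(-3857005, Pow(Rational(-417109, 732623), -1)) = Mul(-3857005, Rational(-732623, 417109)) = Rational(2825730574115, 417109)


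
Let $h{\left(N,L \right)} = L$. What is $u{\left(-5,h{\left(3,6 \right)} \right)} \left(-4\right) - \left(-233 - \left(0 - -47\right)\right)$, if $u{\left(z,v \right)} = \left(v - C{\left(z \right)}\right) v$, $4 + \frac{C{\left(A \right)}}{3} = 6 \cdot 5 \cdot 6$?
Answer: $12808$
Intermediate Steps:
$C{\left(A \right)} = 528$ ($C{\left(A \right)} = -12 + 3 \cdot 6 \cdot 5 \cdot 6 = -12 + 3 \cdot 30 \cdot 6 = -12 + 3 \cdot 180 = -12 + 540 = 528$)
$u{\left(z,v \right)} = v \left(-528 + v\right)$ ($u{\left(z,v \right)} = \left(v - 528\right) v = \left(-528 + v\right) v = v \left(-528 + v\right)$)
$u{\left(-5,h{\left(3,6 \right)} \right)} \left(-4\right) - \left(-233 - \left(0 - -47\right)\right) = 6 \left(-528 + 6\right) \left(-4\right) - \left(-233 - \left(0 - -47\right)\right) = 6 \left(-522\right) \left(-4\right) - \left(-233 - \left(0 + 47\right)\right) = \left(-3132\right) \left(-4\right) - \left(-233 - 47\right) = 12528 - \left(-233 - 47\right) = 12528 - -280 = 12528 + 280 = 12808$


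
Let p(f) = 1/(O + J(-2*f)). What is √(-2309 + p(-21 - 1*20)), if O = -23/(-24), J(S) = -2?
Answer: I*√57749/5 ≈ 48.062*I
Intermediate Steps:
O = 23/24 (O = -23*(-1/24) = 23/24 ≈ 0.95833)
p(f) = -24/25 (p(f) = 1/(23/24 - 2) = 1/(-25/24) = -24/25)
√(-2309 + p(-21 - 1*20)) = √(-2309 - 24/25) = √(-57749/25) = I*√57749/5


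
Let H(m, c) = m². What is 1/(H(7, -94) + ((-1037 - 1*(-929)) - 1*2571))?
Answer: -1/2630 ≈ -0.00038023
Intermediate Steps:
1/(H(7, -94) + ((-1037 - 1*(-929)) - 1*2571)) = 1/(7² + ((-1037 - 1*(-929)) - 1*2571)) = 1/(49 + ((-1037 + 929) - 2571)) = 1/(49 + (-108 - 2571)) = 1/(49 - 2679) = 1/(-2630) = -1/2630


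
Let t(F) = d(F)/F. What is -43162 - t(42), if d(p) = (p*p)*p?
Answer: -44926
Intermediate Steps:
d(p) = p³ (d(p) = p²*p = p³)
t(F) = F² (t(F) = F³/F = F²)
-43162 - t(42) = -43162 - 1*42² = -43162 - 1*1764 = -43162 - 1764 = -44926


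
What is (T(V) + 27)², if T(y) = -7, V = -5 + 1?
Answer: 400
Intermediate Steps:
V = -4
(T(V) + 27)² = (-7 + 27)² = 20² = 400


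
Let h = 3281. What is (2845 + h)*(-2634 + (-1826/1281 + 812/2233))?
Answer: -75820799552/4697 ≈ -1.6142e+7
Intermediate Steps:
(2845 + h)*(-2634 + (-1826/1281 + 812/2233)) = (2845 + 3281)*(-2634 + (-1826/1281 + 812/2233)) = 6126*(-2634 + (-1826*1/1281 + 812*(1/2233))) = 6126*(-2634 + (-1826/1281 + 4/11)) = 6126*(-2634 - 14962/14091) = 6126*(-37130656/14091) = -75820799552/4697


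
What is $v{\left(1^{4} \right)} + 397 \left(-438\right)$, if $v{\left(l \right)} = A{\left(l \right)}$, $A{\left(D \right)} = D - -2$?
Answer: $-173883$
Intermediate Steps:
$A{\left(D \right)} = 2 + D$ ($A{\left(D \right)} = D + 2 = 2 + D$)
$v{\left(l \right)} = 2 + l$
$v{\left(1^{4} \right)} + 397 \left(-438\right) = \left(2 + 1^{4}\right) + 397 \left(-438\right) = \left(2 + 1\right) - 173886 = 3 - 173886 = -173883$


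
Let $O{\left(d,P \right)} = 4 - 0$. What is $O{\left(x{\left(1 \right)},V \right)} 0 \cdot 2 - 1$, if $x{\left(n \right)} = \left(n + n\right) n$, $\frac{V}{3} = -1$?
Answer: $-1$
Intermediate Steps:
$V = -3$ ($V = 3 \left(-1\right) = -3$)
$x{\left(n \right)} = 2 n^{2}$ ($x{\left(n \right)} = 2 n n = 2 n^{2}$)
$O{\left(d,P \right)} = 4$ ($O{\left(d,P \right)} = 4 + 0 = 4$)
$O{\left(x{\left(1 \right)},V \right)} 0 \cdot 2 - 1 = 4 \cdot 0 \cdot 2 - 1 = 0 \cdot 2 - 1 = 0 - 1 = -1$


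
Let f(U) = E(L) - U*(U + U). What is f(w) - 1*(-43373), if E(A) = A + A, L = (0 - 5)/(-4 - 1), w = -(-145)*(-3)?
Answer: -335075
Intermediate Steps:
w = -435 (w = -5*87 = -435)
L = 1 (L = -5/(-5) = -5*(-1/5) = 1)
E(A) = 2*A
f(U) = 2 - 2*U**2 (f(U) = 2*1 - U*(U + U) = 2 - U*2*U = 2 - 2*U**2)
f(w) - 1*(-43373) = (2 - 2*(-435)**2) - 1*(-43373) = (2 - 2*189225) + 43373 = (2 - 378450) + 43373 = -378448 + 43373 = -335075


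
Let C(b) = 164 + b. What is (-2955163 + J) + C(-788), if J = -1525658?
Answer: -4481445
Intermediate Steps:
(-2955163 + J) + C(-788) = (-2955163 - 1525658) + (164 - 788) = -4480821 - 624 = -4481445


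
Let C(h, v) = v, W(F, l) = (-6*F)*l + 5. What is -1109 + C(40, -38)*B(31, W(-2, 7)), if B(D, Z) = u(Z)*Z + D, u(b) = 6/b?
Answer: -2515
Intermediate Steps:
W(F, l) = 5 - 6*F*l (W(F, l) = -6*F*l + 5 = 5 - 6*F*l)
B(D, Z) = 6 + D (B(D, Z) = (6/Z)*Z + D = 6 + D)
-1109 + C(40, -38)*B(31, W(-2, 7)) = -1109 - 38*(6 + 31) = -1109 - 38*37 = -1109 - 1406 = -2515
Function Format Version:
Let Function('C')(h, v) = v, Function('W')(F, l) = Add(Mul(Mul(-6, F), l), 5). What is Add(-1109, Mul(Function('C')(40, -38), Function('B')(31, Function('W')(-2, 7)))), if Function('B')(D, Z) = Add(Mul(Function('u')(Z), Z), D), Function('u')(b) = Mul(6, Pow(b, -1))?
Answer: -2515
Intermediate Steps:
Function('W')(F, l) = Add(5, Mul(-6, F, l)) (Function('W')(F, l) = Add(Mul(-6, F, l), 5) = Add(5, Mul(-6, F, l)))
Function('B')(D, Z) = Add(6, D) (Function('B')(D, Z) = Add(Mul(Mul(6, Pow(Z, -1)), Z), D) = Add(6, D))
Add(-1109, Mul(Function('C')(40, -38), Function('B')(31, Function('W')(-2, 7)))) = Add(-1109, Mul(-38, Add(6, 31))) = Add(-1109, Mul(-38, 37)) = Add(-1109, -1406) = -2515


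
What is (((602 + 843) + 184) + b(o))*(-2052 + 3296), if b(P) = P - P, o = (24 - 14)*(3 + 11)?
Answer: 2026476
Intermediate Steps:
o = 140 (o = 10*14 = 140)
b(P) = 0
(((602 + 843) + 184) + b(o))*(-2052 + 3296) = (((602 + 843) + 184) + 0)*(-2052 + 3296) = ((1445 + 184) + 0)*1244 = (1629 + 0)*1244 = 1629*1244 = 2026476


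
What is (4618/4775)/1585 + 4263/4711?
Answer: 4612248289/5093516375 ≈ 0.90551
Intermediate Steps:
(4618/4775)/1585 + 4263/4711 = (4618*(1/4775))*(1/1585) + 4263*(1/4711) = (4618/4775)*(1/1585) + 609/673 = 4618/7568375 + 609/673 = 4612248289/5093516375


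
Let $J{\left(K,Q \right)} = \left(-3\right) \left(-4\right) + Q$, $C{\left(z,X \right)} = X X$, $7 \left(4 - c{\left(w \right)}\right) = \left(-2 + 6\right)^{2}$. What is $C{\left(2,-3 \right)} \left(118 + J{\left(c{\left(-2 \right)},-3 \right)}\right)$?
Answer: $1143$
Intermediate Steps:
$c{\left(w \right)} = \frac{12}{7}$ ($c{\left(w \right)} = 4 - \frac{\left(-2 + 6\right)^{2}}{7} = 4 - \frac{4^{2}}{7} = 4 - \frac{16}{7} = \frac{12}{7}$)
$C{\left(z,X \right)} = X^{2}$
$J{\left(K,Q \right)} = 12 + Q$
$C{\left(2,-3 \right)} \left(118 + J{\left(c{\left(-2 \right)},-3 \right)}\right) = \left(-3\right)^{2} \left(118 + \left(12 - 3\right)\right) = 9 \left(118 + 9\right) = 9 \cdot 127 = 1143$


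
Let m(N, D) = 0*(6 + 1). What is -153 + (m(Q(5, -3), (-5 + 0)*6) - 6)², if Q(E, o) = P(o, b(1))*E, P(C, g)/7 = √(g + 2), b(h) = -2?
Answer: -117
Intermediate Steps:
P(C, g) = 7*√(2 + g) (P(C, g) = 7*√(g + 2) = 7*√(2 + g))
Q(E, o) = 0 (Q(E, o) = (7*√(2 - 2))*E = (7*√0)*E = (7*0)*E = 0*E = 0)
m(N, D) = 0 (m(N, D) = 0*7 = 0)
-153 + (m(Q(5, -3), (-5 + 0)*6) - 6)² = -153 + (0 - 6)² = -153 + (-6)² = -153 + 36 = -117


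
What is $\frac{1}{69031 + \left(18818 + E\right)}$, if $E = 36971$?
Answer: $\frac{1}{124820} \approx 8.0115 \cdot 10^{-6}$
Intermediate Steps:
$\frac{1}{69031 + \left(18818 + E\right)} = \frac{1}{69031 + \left(18818 + 36971\right)} = \frac{1}{69031 + 55789} = \frac{1}{124820}$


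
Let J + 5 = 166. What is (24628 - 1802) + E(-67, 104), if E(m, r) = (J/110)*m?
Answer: 2500073/110 ≈ 22728.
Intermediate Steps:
J = 161 (J = -5 + 166 = 161)
E(m, r) = 161*m/110 (E(m, r) = (161/110)*m = (161*(1/110))*m = 161*m/110)
(24628 - 1802) + E(-67, 104) = (24628 - 1802) + (161/110)*(-67) = 22826 - 10787/110 = 2500073/110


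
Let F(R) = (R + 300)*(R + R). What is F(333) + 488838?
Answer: 910416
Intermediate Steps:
F(R) = 2*R*(300 + R) (F(R) = (300 + R)*(2*R) = 2*R*(300 + R))
F(333) + 488838 = 2*333*(300 + 333) + 488838 = 2*333*633 + 488838 = 421578 + 488838 = 910416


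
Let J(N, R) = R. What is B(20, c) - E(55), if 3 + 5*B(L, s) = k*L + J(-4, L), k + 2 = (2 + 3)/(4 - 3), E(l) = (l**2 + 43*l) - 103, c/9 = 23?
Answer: -26358/5 ≈ -5271.6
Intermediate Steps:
c = 207 (c = 9*23 = 207)
E(l) = -103 + l**2 + 43*l
k = 3 (k = -2 + (2 + 3)/(4 - 3) = -2 + 5/1 = -2 + 5*1 = -2 + 5 = 3)
B(L, s) = -3/5 + 4*L/5 (B(L, s) = -3/5 + (3*L + L)/5 = -3/5 + (4*L)/5 = -3/5 + 4*L/5)
B(20, c) - E(55) = (-3/5 + (4/5)*20) - (-103 + 55**2 + 43*55) = (-3/5 + 16) - (-103 + 3025 + 2365) = 77/5 - 1*5287 = 77/5 - 5287 = -26358/5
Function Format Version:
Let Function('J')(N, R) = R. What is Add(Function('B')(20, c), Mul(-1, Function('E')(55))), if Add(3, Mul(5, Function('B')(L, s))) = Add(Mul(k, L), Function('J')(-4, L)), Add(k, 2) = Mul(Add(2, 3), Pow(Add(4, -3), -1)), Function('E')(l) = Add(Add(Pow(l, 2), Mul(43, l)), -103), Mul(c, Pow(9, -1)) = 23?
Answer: Rational(-26358, 5) ≈ -5271.6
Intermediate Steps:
c = 207 (c = Mul(9, 23) = 207)
Function('E')(l) = Add(-103, Pow(l, 2), Mul(43, l))
k = 3 (k = Add(-2, Mul(Add(2, 3), Pow(Add(4, -3), -1))) = Add(-2, Mul(5, Pow(1, -1))) = Add(-2, Mul(5, 1)) = Add(-2, 5) = 3)
Function('B')(L, s) = Add(Rational(-3, 5), Mul(Rational(4, 5), L)) (Function('B')(L, s) = Add(Rational(-3, 5), Mul(Rational(1, 5), Add(Mul(3, L), L))) = Add(Rational(-3, 5), Mul(Rational(1, 5), Mul(4, L))) = Add(Rational(-3, 5), Mul(Rational(4, 5), L)))
Add(Function('B')(20, c), Mul(-1, Function('E')(55))) = Add(Add(Rational(-3, 5), Mul(Rational(4, 5), 20)), Mul(-1, Add(-103, Pow(55, 2), Mul(43, 55)))) = Add(Add(Rational(-3, 5), 16), Mul(-1, Add(-103, 3025, 2365))) = Add(Rational(77, 5), Mul(-1, 5287)) = Add(Rational(77, 5), -5287) = Rational(-26358, 5)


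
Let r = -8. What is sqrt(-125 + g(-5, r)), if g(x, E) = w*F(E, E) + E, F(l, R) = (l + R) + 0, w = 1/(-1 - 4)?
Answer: I*sqrt(3245)/5 ≈ 11.393*I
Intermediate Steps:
w = -1/5 (w = 1/(-5) = -1/5 ≈ -0.20000)
F(l, R) = R + l (F(l, R) = (R + l) + 0 = R + l)
g(x, E) = 3*E/5 (g(x, E) = -(E + E)/5 + E = -2*E/5 + E = 3*E/5)
sqrt(-125 + g(-5, r)) = sqrt(-125 + (3/5)*(-8)) = sqrt(-125 - 24/5) = sqrt(-649/5) = I*sqrt(3245)/5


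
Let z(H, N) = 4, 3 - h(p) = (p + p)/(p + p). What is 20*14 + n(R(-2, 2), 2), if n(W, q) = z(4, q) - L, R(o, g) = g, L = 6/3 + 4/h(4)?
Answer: 280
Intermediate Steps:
h(p) = 2 (h(p) = 3 - (p + p)/(p + p) = 3 - 2*p/(2*p) = 3 - 2*p*1/(2*p) = 3 - 1*1 = 3 - 1 = 2)
L = 4 (L = 6/3 + 4/2 = 6*(⅓) + 4*(½) = 2 + 2 = 4)
n(W, q) = 0 (n(W, q) = 4 - 1*4 = 4 - 4 = 0)
20*14 + n(R(-2, 2), 2) = 20*14 + 0 = 280 + 0 = 280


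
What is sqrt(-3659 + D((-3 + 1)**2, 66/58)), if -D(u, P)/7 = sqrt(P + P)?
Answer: sqrt(-3077219 - 203*sqrt(1914))/29 ≈ 60.577*I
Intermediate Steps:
D(u, P) = -7*sqrt(2)*sqrt(P) (D(u, P) = -7*sqrt(P + P) = -7*sqrt(2)*sqrt(P))
sqrt(-3659 + D((-3 + 1)**2, 66/58)) = sqrt(-3659 - 7*sqrt(2)*sqrt(66/58)) = sqrt(-3659 - 7*sqrt(2)*sqrt(66*(1/58))) = sqrt(-3659 - 7*sqrt(2)*sqrt(33/29)) = sqrt(-3659 - 7*sqrt(2)*sqrt(957)/29) = sqrt(-3659 - 7*sqrt(1914)/29)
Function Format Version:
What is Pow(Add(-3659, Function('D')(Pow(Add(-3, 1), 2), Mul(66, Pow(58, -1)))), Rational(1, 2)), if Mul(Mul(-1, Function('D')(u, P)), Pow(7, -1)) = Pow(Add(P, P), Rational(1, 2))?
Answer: Mul(Rational(1, 29), Pow(Add(-3077219, Mul(-203, Pow(1914, Rational(1, 2)))), Rational(1, 2))) ≈ Mul(60.577, I)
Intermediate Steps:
Function('D')(u, P) = Mul(-7, Pow(2, Rational(1, 2)), Pow(P, Rational(1, 2))) (Function('D')(u, P) = Mul(-7, Pow(Add(P, P), Rational(1, 2))) = Mul(-7, Pow(Mul(2, P), Rational(1, 2))) = Mul(-7, Mul(Pow(2, Rational(1, 2)), Pow(P, Rational(1, 2)))) = Mul(-7, Pow(2, Rational(1, 2)), Pow(P, Rational(1, 2))))
Pow(Add(-3659, Function('D')(Pow(Add(-3, 1), 2), Mul(66, Pow(58, -1)))), Rational(1, 2)) = Pow(Add(-3659, Mul(-7, Pow(2, Rational(1, 2)), Pow(Mul(66, Pow(58, -1)), Rational(1, 2)))), Rational(1, 2)) = Pow(Add(-3659, Mul(-7, Pow(2, Rational(1, 2)), Pow(Mul(66, Rational(1, 58)), Rational(1, 2)))), Rational(1, 2)) = Pow(Add(-3659, Mul(-7, Pow(2, Rational(1, 2)), Pow(Rational(33, 29), Rational(1, 2)))), Rational(1, 2)) = Pow(Add(-3659, Mul(-7, Pow(2, Rational(1, 2)), Mul(Rational(1, 29), Pow(957, Rational(1, 2))))), Rational(1, 2)) = Pow(Add(-3659, Mul(Rational(-7, 29), Pow(1914, Rational(1, 2)))), Rational(1, 2))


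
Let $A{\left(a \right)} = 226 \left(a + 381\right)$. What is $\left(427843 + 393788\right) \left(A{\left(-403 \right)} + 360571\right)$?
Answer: $292171161969$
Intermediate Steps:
$A{\left(a \right)} = 86106 + 226 a$ ($A{\left(a \right)} = 226 \left(381 + a\right) = 86106 + 226 a$)
$\left(427843 + 393788\right) \left(A{\left(-403 \right)} + 360571\right) = \left(427843 + 393788\right) \left(\left(86106 + 226 \left(-403\right)\right) + 360571\right) = 821631 \left(\left(86106 - 91078\right) + 360571\right) = 821631 \left(-4972 + 360571\right) = 821631 \cdot 355599 = 292171161969$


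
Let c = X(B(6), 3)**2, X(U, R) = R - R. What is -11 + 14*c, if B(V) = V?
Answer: -11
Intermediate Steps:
X(U, R) = 0
c = 0 (c = 0**2 = 0)
-11 + 14*c = -11 + 14*0 = -11 + 0 = -11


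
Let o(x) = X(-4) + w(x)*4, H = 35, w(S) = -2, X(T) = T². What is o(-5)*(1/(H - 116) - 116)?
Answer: -75176/81 ≈ -928.10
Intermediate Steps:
o(x) = 8 (o(x) = (-4)² - 2*4 = 16 - 8 = 8)
o(-5)*(1/(H - 116) - 116) = 8*(1/(35 - 116) - 116) = 8*(1/(-81) - 116) = 8*(-1/81 - 116) = 8*(-9397/81) = -75176/81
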